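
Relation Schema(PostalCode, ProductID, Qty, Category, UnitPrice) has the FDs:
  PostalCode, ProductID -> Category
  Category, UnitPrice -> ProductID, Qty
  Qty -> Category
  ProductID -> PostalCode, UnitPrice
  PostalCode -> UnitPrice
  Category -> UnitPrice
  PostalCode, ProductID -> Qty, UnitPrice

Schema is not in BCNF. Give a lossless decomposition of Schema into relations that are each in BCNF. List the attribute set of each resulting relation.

{Category, PostalCode, ProductID, Qty}; {PostalCode, UnitPrice}

Candidate keys of the original relation: {Category}, {ProductID}, {Qty}.
Within {Category, PostalCode, ProductID, Qty, UnitPrice}: {PostalCode}⁺ ∩ {Category, PostalCode, ProductID, Qty, UnitPrice} = {PostalCode, UnitPrice}, not the whole set, so PostalCode -> UnitPrice violates BCNF; decompose into {PostalCode, UnitPrice} and {Category, PostalCode, ProductID, Qty}.
{PostalCode, UnitPrice}: every determinant is a superkey — BCNF.
{Category, PostalCode, ProductID, Qty}: every determinant is a superkey — BCNF.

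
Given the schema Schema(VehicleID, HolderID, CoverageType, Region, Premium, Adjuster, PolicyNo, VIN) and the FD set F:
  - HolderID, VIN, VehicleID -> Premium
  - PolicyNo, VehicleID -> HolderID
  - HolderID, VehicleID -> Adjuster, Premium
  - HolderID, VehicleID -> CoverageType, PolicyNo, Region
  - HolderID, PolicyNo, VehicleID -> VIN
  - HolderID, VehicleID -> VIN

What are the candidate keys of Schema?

{HolderID, VehicleID}, {PolicyNo, VehicleID}

No FD produces {VehicleID}, so it must be in every candidate key.
{HolderID, VehicleID}⁺ = {Adjuster, CoverageType, HolderID, PolicyNo, Premium, Region, VIN, VehicleID}, which is every attribute, so {HolderID, VehicleID} is a candidate key.
{PolicyNo, VehicleID}⁺ = {Adjuster, CoverageType, HolderID, PolicyNo, Premium, Region, VIN, VehicleID}, which is every attribute, so {PolicyNo, VehicleID} is a candidate key.
These are minimal and exhaustive — every other superkey contains one of them.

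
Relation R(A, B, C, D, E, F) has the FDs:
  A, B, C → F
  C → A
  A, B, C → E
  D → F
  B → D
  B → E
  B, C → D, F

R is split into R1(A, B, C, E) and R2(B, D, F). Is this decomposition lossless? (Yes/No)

Yes

Common attributes: {B}; their closure is {B, D, E, F}.
R2 is contained in that closure, so R1 ∩ R2 → R2 holds and the join is lossless.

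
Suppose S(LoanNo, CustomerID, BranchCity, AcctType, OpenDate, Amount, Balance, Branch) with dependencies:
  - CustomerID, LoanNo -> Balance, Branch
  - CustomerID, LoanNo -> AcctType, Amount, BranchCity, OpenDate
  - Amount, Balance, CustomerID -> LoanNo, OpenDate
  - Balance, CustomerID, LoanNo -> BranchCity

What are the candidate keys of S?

{Amount, Balance, CustomerID}, {CustomerID, LoanNo}

No FD produces {CustomerID}, so it must be in every candidate key.
Closure of {CustomerID, LoanNo} is {AcctType, Amount, Balance, Branch, BranchCity, CustomerID, LoanNo, OpenDate}, the whole schema; {CustomerID, LoanNo} is a candidate key.
Closure of {Amount, Balance, CustomerID} is {AcctType, Amount, Balance, Branch, BranchCity, CustomerID, LoanNo, OpenDate}, the whole schema; {Amount, Balance, CustomerID} is a candidate key.
Any other superkey properly contains one of these, so there are no further candidate keys.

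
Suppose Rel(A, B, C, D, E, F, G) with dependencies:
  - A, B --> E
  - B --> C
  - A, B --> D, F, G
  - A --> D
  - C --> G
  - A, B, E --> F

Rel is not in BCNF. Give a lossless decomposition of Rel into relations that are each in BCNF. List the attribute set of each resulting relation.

{A, B, E, F}; {A, D}; {B, C}; {C, G}

Candidate key of the original relation: {A, B}.
{A, B, C, D, E, F, G}: {B} determines {B, C, G} here but is not a superkey — split on B --> C, G, giving {B, C, G} and {A, B, D, E, F}.
{B, C, G}: {C} determines {C, G} here but is not a superkey — split on C --> G, giving {C, G} and {B, C}.
{C, G}: every determinant is a superkey — BCNF.
{B, C}: every determinant is a superkey — BCNF.
{A, B, D, E, F}: {A} determines {A, D} here but is not a superkey — split on A --> D, giving {A, D} and {A, B, E, F}.
{A, D}: every determinant is a superkey — BCNF.
{A, B, E, F}: every determinant is a superkey — BCNF.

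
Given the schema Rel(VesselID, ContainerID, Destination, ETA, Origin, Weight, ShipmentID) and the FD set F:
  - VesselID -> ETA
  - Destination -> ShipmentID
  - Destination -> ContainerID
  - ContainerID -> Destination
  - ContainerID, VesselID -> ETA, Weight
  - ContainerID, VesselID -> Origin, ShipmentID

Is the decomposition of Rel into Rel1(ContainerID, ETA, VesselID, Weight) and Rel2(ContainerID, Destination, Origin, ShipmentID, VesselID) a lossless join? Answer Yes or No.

Yes

Common attributes: {ContainerID, VesselID}; their closure is {ContainerID, Destination, ETA, Origin, ShipmentID, VesselID, Weight}.
Since Rel1 ⊆ {ContainerID, Destination, ETA, Origin, ShipmentID, VesselID, Weight}, the intersection is a superkey of Rel1; the decomposition is lossless.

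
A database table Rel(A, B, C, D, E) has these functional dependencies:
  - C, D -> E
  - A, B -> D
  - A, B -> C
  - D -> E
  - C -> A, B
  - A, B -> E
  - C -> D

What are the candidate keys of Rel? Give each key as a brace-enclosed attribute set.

{A, B}, {C}

{C} is a candidate key since {C}⁺ = {A, B, C, D, E} covers every attribute.
{A, B} is a candidate key since {A, B}⁺ = {A, B, C, D, E} covers every attribute.
Any other superkey properly contains one of these, so there are no further candidate keys.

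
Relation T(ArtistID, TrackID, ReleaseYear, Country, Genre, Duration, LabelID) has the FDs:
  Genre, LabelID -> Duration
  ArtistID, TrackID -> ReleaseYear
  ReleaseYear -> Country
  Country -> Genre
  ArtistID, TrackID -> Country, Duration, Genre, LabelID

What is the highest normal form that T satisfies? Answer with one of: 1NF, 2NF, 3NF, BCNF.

2NF

Candidate key: {ArtistID, TrackID}. Prime attributes: {ArtistID, TrackID}.
For Genre, LabelID -> Duration we have {Genre, LabelID}⁺ = {Duration, Genre, LabelID}; {Genre, LabelID} is not a superkey, so BCNF fails.
Genre, LabelID -> Duration has non-prime {Duration} on the right and a non-superkey on the left, so 3NF fails.
Checking every proper subset of each key, none determines a non-prime attribute — 2NF is satisfied.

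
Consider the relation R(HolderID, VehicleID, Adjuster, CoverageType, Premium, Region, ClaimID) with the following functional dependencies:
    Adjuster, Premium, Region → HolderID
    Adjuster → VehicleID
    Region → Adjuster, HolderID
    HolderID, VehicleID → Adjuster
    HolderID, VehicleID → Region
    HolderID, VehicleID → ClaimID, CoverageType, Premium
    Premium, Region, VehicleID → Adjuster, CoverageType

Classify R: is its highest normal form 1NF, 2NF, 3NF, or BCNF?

3NF

Candidate keys: {Adjuster, HolderID}, {HolderID, VehicleID}, {Region}. Prime attributes: {Adjuster, HolderID, Region, VehicleID}.
For Adjuster → VehicleID we have {Adjuster}⁺ = {Adjuster, VehicleID}; {Adjuster} is not a superkey, so BCNF fails.
Its right-hand attributes {VehicleID} are all prime, as are those of every other non-superkey FD — the relation is in 3NF.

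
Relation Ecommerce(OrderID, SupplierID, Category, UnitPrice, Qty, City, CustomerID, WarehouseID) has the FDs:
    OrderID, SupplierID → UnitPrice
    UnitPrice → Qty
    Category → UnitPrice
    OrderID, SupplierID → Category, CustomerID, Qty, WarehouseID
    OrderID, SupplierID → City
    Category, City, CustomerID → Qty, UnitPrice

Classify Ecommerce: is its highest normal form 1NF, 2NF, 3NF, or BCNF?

2NF

Candidate key: {OrderID, SupplierID}. Prime attributes: {OrderID, SupplierID}.
For UnitPrice → Qty we have {UnitPrice}⁺ = {Qty, UnitPrice}; {UnitPrice} is not a superkey, so BCNF fails.
UnitPrice → Qty determines the non-prime attribute {Qty} from a non-superkey — 3NF is violated.
Checking every proper subset of each key, none determines a non-prime attribute — 2NF is satisfied.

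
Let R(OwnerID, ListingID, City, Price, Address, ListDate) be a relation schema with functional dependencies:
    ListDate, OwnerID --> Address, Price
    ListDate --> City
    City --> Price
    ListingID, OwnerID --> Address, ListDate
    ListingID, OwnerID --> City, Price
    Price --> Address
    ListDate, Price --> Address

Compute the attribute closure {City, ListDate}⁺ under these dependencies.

Start with {City, ListDate}.
City --> Price applies; add {Price} → now {City, ListDate, Price}.
Price --> Address applies; add {Address} → now {Address, City, ListDate, Price}.
No further FD applies.

{Address, City, ListDate, Price}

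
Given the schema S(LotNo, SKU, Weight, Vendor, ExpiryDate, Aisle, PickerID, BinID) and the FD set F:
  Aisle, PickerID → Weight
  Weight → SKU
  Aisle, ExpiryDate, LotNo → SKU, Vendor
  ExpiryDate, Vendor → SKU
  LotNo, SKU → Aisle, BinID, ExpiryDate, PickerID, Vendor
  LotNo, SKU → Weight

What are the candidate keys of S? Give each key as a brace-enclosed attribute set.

No FD produces {LotNo}, so it must be in every candidate key.
Closure of {LotNo, SKU} is {Aisle, BinID, ExpiryDate, LotNo, PickerID, SKU, Vendor, Weight}, the whole schema; {LotNo, SKU} is a candidate key.
Closure of {LotNo, Weight} is {Aisle, BinID, ExpiryDate, LotNo, PickerID, SKU, Vendor, Weight}, the whole schema; {LotNo, Weight} is a candidate key.
Closure of {Aisle, ExpiryDate, LotNo} is {Aisle, BinID, ExpiryDate, LotNo, PickerID, SKU, Vendor, Weight}, the whole schema; {Aisle, ExpiryDate, LotNo} is a candidate key.
Closure of {Aisle, LotNo, PickerID} is {Aisle, BinID, ExpiryDate, LotNo, PickerID, SKU, Vendor, Weight}, the whole schema; {Aisle, LotNo, PickerID} is a candidate key.
Closure of {ExpiryDate, LotNo, Vendor} is {Aisle, BinID, ExpiryDate, LotNo, PickerID, SKU, Vendor, Weight}, the whole schema; {ExpiryDate, LotNo, Vendor} is a candidate key.
These are minimal and exhaustive — every other superkey contains one of them.

{Aisle, ExpiryDate, LotNo}, {Aisle, LotNo, PickerID}, {ExpiryDate, LotNo, Vendor}, {LotNo, SKU}, {LotNo, Weight}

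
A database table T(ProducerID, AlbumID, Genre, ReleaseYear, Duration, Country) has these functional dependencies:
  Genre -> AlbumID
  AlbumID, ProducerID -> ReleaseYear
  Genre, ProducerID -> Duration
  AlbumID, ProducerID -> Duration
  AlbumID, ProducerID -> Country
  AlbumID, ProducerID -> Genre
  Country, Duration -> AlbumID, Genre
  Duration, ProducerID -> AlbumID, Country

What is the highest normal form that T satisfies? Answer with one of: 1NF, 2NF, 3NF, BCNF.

3NF

Candidate keys: {AlbumID, ProducerID}, {Duration, ProducerID}, {Genre, ProducerID}. Prime attributes: {AlbumID, Duration, Genre, ProducerID}.
Genre -> AlbumID breaks BCNF: {Genre}⁺ = {AlbumID, Genre}, so {Genre} is not a superkey.
Since {AlbumID} ⊆ prime attributes and every other non-superkey FD also has a prime right side, the schema is in 3NF.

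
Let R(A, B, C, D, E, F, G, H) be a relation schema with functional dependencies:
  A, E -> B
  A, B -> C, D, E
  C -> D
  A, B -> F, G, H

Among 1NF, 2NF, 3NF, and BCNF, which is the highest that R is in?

Candidate keys: {A, B}, {A, E}. Prime attributes: {A, B, E}.
C -> D: {C}⁺ = {C, D}, which is not all of the attributes, so the left side is not a superkey — BCNF is violated.
Because {D} is non-prime and the left side of C -> D is not a superkey, the relation is not in 3NF.
No proper subset of a key has a non-prime attribute in its closure, so there is no partial dependency; 2NF holds.

2NF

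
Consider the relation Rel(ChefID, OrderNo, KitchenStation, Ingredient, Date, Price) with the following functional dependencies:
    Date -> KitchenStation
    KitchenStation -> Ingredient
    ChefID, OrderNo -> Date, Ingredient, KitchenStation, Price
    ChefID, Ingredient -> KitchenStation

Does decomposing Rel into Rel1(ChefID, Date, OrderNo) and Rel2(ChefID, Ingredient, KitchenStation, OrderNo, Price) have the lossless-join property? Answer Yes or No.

The shared attributes are {ChefID, OrderNo} and {ChefID, OrderNo}⁺ = {ChefID, Date, Ingredient, KitchenStation, OrderNo, Price}.
Since Rel1 ⊆ {ChefID, Date, Ingredient, KitchenStation, OrderNo, Price}, the intersection is a superkey of Rel1; the decomposition is lossless.

Yes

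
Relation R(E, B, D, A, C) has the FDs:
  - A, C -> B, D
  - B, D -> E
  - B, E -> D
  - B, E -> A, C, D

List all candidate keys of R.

{A, C}, {B, D}, {B, E}

{A, C}⁺ = {A, B, C, D, E} — all of the relation — so {A, C} is a candidate key.
{B, D}⁺ = {A, B, C, D, E} — all of the relation — so {B, D} is a candidate key.
{B, E}⁺ = {A, B, C, D, E} — all of the relation — so {B, E} is a candidate key.
These are minimal and exhaustive — every other superkey contains one of them.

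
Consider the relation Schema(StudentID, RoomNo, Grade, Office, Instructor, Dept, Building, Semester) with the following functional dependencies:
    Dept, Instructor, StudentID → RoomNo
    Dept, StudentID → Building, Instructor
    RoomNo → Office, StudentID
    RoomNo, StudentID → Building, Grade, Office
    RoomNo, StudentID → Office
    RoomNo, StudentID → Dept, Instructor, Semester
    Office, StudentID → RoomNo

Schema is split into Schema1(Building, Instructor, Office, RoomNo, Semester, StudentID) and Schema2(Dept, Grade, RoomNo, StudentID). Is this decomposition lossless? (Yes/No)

Common attributes: {RoomNo, StudentID}; their closure is {Building, Dept, Grade, Instructor, Office, RoomNo, Semester, StudentID}.
Schema1 is contained in that closure, so Schema1 ∩ Schema2 → Schema1 holds and the join is lossless.

Yes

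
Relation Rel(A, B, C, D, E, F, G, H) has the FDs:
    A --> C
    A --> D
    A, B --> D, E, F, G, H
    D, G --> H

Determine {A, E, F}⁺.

Start with {A, E, F}.
A --> C applies; add {C} → now {A, C, E, F}.
A --> D applies; add {D} → now {A, C, D, E, F}.
No further FD applies.

{A, C, D, E, F}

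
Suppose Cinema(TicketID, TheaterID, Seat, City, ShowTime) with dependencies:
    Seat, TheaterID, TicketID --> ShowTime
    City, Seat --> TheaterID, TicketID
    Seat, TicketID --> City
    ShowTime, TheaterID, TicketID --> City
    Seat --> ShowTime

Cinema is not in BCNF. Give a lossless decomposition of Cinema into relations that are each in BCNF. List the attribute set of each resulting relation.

{City, ShowTime, TheaterID, TicketID}; {Seat, ShowTime}; {Seat, TheaterID, TicketID}

Candidate keys of the original relation: {City, Seat}, {Seat, TicketID}.
Within {City, Seat, ShowTime, TheaterID, TicketID}: {ShowTime, TheaterID, TicketID}⁺ ∩ {City, Seat, ShowTime, TheaterID, TicketID} = {City, ShowTime, TheaterID, TicketID}, not the whole set, so ShowTime, TheaterID, TicketID --> City violates BCNF; decompose into {City, ShowTime, TheaterID, TicketID} and {Seat, ShowTime, TheaterID, TicketID}.
{City, ShowTime, TheaterID, TicketID} is in BCNF.
Within {Seat, ShowTime, TheaterID, TicketID}: {Seat}⁺ ∩ {Seat, ShowTime, TheaterID, TicketID} = {Seat, ShowTime}, not the whole set, so Seat --> ShowTime violates BCNF; decompose into {Seat, ShowTime} and {Seat, TheaterID, TicketID}.
{Seat, ShowTime} is in BCNF.
{Seat, TheaterID, TicketID} is in BCNF.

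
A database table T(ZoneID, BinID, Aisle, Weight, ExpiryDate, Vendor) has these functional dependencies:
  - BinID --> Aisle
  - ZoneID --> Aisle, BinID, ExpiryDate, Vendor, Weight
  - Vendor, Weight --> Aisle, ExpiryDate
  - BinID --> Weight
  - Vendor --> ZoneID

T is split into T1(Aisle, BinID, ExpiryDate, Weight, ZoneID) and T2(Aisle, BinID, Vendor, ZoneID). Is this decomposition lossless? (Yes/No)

Common attributes: {Aisle, BinID, ZoneID}; their closure is {Aisle, BinID, ExpiryDate, Vendor, Weight, ZoneID}.
This includes all of T1, so the common attributes are a superkey of T1 — the join is lossless.

Yes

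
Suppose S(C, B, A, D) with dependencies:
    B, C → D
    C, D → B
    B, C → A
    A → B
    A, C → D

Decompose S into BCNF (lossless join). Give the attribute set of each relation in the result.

{A, B}; {A, C, D}

Candidate keys of the original relation: {A, C}, {B, C}, {C, D}.
{A, B, C, D}: {A} determines {A, B} here but is not a superkey — split on A → B, giving {A, B} and {A, C, D}.
{A, B}: every determinant is a superkey — BCNF.
{A, C, D}: every determinant is a superkey — BCNF.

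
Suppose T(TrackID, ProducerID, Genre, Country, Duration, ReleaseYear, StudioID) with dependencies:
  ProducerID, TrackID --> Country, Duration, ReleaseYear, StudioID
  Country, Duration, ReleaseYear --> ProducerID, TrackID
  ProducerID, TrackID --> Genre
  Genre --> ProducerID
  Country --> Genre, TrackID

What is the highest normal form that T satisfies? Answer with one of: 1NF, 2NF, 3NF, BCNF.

Candidate keys: {Country}, {Genre, TrackID}, {ProducerID, TrackID}. Prime attributes: {Country, Genre, ProducerID, TrackID}.
For Genre --> ProducerID we have {Genre}⁺ = {Genre, ProducerID}; {Genre} is not a superkey, so BCNF fails.
Since {ProducerID} ⊆ prime attributes and every other non-superkey FD also has a prime right side, the schema is in 3NF.

3NF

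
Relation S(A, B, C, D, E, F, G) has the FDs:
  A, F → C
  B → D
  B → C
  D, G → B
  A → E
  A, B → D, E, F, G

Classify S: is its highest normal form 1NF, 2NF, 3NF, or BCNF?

Candidate keys: {A, B}, {A, D, G}. Prime attributes: {A, B, D, G}.
For A, F → C we have {A, F}⁺ = {A, C, E, F}; {A, F} is not a superkey, so BCNF fails.
A, F → C determines the non-prime attribute {C} from a non-superkey — 3NF is violated.
Since {A} ⊂ {A, B} and {A}⁺ ⊇ {E} with {E} non-prime, there is a partial dependency; 2NF fails.

1NF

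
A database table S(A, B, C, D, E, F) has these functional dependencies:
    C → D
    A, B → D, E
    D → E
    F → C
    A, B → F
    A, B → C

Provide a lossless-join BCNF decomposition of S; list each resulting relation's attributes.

Candidate key of the original relation: {A, B}.
Within {A, B, C, D, E, F}: {C}⁺ ∩ {A, B, C, D, E, F} = {C, D, E}, not the whole set, so C → D, E violates BCNF; decompose into {C, D, E} and {A, B, C, F}.
Within {C, D, E}: {D}⁺ ∩ {C, D, E} = {D, E}, not the whole set, so D → E violates BCNF; decompose into {D, E} and {C, D}.
{D, E} is in BCNF.
{C, D} is in BCNF.
Within {A, B, C, F}: {F}⁺ ∩ {A, B, C, F} = {C, F}, not the whole set, so F → C violates BCNF; decompose into {C, F} and {A, B, F}.
{C, F} is in BCNF.
{A, B, F} is in BCNF.

{A, B, F}; {C, D}; {C, F}; {D, E}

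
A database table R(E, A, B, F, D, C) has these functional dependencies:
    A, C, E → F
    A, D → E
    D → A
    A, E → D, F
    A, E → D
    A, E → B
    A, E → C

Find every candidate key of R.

{D} is a candidate key since {D}⁺ = {A, B, C, D, E, F} covers every attribute.
{A, E} is a candidate key since {A, E}⁺ = {A, B, C, D, E, F} covers every attribute.
No proper subset of any of these is a key, and no other minimal superkey exists.

{A, E}, {D}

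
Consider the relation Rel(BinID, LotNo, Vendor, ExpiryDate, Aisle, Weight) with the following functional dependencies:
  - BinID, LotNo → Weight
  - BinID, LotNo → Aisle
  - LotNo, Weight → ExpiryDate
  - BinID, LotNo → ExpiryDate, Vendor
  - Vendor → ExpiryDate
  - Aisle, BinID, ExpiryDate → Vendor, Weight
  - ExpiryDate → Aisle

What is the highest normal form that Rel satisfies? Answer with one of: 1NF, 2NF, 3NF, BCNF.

Candidate key: {BinID, LotNo}. Prime attributes: {BinID, LotNo}.
LotNo, Weight → ExpiryDate breaks BCNF: {LotNo, Weight}⁺ = {Aisle, ExpiryDate, LotNo, Weight}, so {LotNo, Weight} is not a superkey.
LotNo, Weight → ExpiryDate determines the non-prime attribute {ExpiryDate} from a non-superkey — 3NF is violated.
No proper subset of a key has a non-prime attribute in its closure, so there is no partial dependency; 2NF holds.

2NF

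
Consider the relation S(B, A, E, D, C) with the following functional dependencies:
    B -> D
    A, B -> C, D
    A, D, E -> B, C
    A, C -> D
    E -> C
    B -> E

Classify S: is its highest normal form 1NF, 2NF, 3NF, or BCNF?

1NF

Candidate keys: {A, B}, {A, E}. Prime attributes: {A, B, E}.
For B -> D we have {B}⁺ = {B, C, D, E}; {B} is not a superkey, so BCNF fails.
Because {D} is non-prime and the left side of B -> D is not a superkey, the relation is not in 3NF.
Since {B} ⊂ {A, B} and {B}⁺ ⊇ {C, D} with {C, D} non-prime, there is a partial dependency; 2NF fails.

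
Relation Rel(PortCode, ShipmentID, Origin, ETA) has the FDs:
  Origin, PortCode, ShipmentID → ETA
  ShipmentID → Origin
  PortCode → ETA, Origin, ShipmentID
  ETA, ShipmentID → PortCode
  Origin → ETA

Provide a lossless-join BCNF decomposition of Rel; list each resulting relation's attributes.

{ETA, Origin}; {Origin, PortCode, ShipmentID}

Candidate keys of the original relation: {PortCode}, {ShipmentID}.
{ETA, Origin, PortCode, ShipmentID}: {Origin} determines {ETA, Origin} here but is not a superkey — split on Origin → ETA, giving {ETA, Origin} and {Origin, PortCode, ShipmentID}.
{ETA, Origin}: every determinant is a superkey — BCNF.
{Origin, PortCode, ShipmentID}: every determinant is a superkey — BCNF.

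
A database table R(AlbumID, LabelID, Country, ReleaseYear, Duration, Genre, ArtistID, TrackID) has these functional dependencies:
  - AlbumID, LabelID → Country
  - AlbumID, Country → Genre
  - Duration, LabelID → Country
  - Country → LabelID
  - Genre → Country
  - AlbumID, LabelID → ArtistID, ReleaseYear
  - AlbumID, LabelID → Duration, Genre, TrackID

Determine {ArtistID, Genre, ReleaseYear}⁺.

Start with {ArtistID, Genre, ReleaseYear}.
Genre → Country applies; add {Country} → now {ArtistID, Country, Genre, ReleaseYear}.
Country → LabelID applies; add {LabelID} → now {ArtistID, Country, Genre, LabelID, ReleaseYear}.
No further FD applies.

{ArtistID, Country, Genre, LabelID, ReleaseYear}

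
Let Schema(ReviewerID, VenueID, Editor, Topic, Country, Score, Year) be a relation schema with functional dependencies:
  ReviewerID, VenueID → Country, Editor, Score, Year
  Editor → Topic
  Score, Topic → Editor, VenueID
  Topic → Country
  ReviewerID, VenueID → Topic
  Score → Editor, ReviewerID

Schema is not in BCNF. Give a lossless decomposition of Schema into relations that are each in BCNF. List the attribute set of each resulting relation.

{Country, Topic}; {Editor, ReviewerID, Score, VenueID, Year}; {Editor, Topic}

Candidate keys of the original relation: {ReviewerID, VenueID}, {Score}.
In {Country, Editor, ReviewerID, Score, Topic, VenueID, Year}, {Editor} is not a superkey ({Editor}⁺ restricted to this set is {Country, Editor, Topic}), so split on Editor → Country, Topic into {Country, Editor, Topic} and {Editor, ReviewerID, Score, VenueID, Year}.
In {Country, Editor, Topic}, {Topic} is not a superkey ({Topic}⁺ restricted to this set is {Country, Topic}), so split on Topic → Country into {Country, Topic} and {Editor, Topic}.
{Country, Topic}: every determinant is a superkey — BCNF.
{Editor, Topic}: every determinant is a superkey — BCNF.
{Editor, ReviewerID, Score, VenueID, Year}: every determinant is a superkey — BCNF.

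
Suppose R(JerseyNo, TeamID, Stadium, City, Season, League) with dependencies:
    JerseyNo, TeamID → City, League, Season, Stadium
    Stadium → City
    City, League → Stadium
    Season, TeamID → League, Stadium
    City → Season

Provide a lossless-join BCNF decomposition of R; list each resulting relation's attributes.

Candidate key of the original relation: {JerseyNo, TeamID}.
Within {City, JerseyNo, League, Season, Stadium, TeamID}: {Stadium}⁺ ∩ {City, JerseyNo, League, Season, Stadium, TeamID} = {City, Season, Stadium}, not the whole set, so Stadium → City, Season violates BCNF; decompose into {City, Season, Stadium} and {JerseyNo, League, Stadium, TeamID}.
Within {City, Season, Stadium}: {City}⁺ ∩ {City, Season, Stadium} = {City, Season}, not the whole set, so City → Season violates BCNF; decompose into {City, Season} and {City, Stadium}.
{City, Season} is in BCNF.
{City, Stadium} is in BCNF.
Within {JerseyNo, League, Stadium, TeamID}: {Stadium, TeamID}⁺ ∩ {JerseyNo, League, Stadium, TeamID} = {League, Stadium, TeamID}, not the whole set, so Stadium, TeamID → League violates BCNF; decompose into {League, Stadium, TeamID} and {JerseyNo, Stadium, TeamID}.
{League, Stadium, TeamID} is in BCNF.
{JerseyNo, Stadium, TeamID} is in BCNF.

{City, Season}; {City, Stadium}; {JerseyNo, Stadium, TeamID}; {League, Stadium, TeamID}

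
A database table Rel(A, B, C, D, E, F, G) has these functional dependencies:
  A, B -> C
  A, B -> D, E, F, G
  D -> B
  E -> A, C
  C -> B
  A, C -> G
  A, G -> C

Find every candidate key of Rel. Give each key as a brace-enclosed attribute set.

{A, B}, {A, C}, {A, D}, {A, G}, {E}

{E}⁺ = {A, B, C, D, E, F, G}, which is every attribute, so {E} is a candidate key.
{A, B}⁺ = {A, B, C, D, E, F, G}, which is every attribute, so {A, B} is a candidate key.
{A, C}⁺ = {A, B, C, D, E, F, G}, which is every attribute, so {A, C} is a candidate key.
{A, D}⁺ = {A, B, C, D, E, F, G}, which is every attribute, so {A, D} is a candidate key.
{A, G}⁺ = {A, B, C, D, E, F, G}, which is every attribute, so {A, G} is a candidate key.
These are minimal and exhaustive — every other superkey contains one of them.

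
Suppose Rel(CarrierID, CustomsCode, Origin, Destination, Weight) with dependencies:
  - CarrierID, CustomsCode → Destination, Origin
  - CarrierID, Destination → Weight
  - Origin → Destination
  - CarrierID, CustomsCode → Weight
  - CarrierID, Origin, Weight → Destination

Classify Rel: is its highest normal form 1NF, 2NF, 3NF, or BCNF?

Candidate key: {CarrierID, CustomsCode}. Prime attributes: {CarrierID, CustomsCode}.
For CarrierID, Destination → Weight we have {CarrierID, Destination}⁺ = {CarrierID, Destination, Weight}; {CarrierID, Destination} is not a superkey, so BCNF fails.
CarrierID, Destination → Weight has non-prime {Weight} on the right and a non-superkey on the left, so 3NF fails.
No non-prime attribute depends on a proper subset of any candidate key, so 2NF holds.

2NF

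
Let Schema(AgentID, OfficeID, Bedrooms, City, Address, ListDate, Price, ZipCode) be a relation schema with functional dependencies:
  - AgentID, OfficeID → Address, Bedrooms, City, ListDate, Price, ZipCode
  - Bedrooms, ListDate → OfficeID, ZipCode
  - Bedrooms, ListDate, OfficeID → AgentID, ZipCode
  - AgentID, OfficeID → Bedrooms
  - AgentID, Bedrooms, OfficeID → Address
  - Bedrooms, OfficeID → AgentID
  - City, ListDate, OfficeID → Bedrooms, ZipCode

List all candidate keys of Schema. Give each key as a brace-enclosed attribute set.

{AgentID, OfficeID} is a candidate key since {AgentID, OfficeID}⁺ = {Address, AgentID, Bedrooms, City, ListDate, OfficeID, Price, ZipCode} covers every attribute.
{Bedrooms, ListDate} is a candidate key since {Bedrooms, ListDate}⁺ = {Address, AgentID, Bedrooms, City, ListDate, OfficeID, Price, ZipCode} covers every attribute.
{Bedrooms, OfficeID} is a candidate key since {Bedrooms, OfficeID}⁺ = {Address, AgentID, Bedrooms, City, ListDate, OfficeID, Price, ZipCode} covers every attribute.
{City, ListDate, OfficeID} is a candidate key since {City, ListDate, OfficeID}⁺ = {Address, AgentID, Bedrooms, City, ListDate, OfficeID, Price, ZipCode} covers every attribute.
No proper subset of any of these is a key, and no other minimal superkey exists.

{AgentID, OfficeID}, {Bedrooms, ListDate}, {Bedrooms, OfficeID}, {City, ListDate, OfficeID}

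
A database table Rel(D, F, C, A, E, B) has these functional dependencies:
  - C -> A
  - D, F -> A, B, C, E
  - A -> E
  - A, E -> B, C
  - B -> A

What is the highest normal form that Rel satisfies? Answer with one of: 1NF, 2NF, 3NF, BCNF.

Candidate key: {D, F}. Prime attributes: {D, F}.
C -> A: {C}⁺ = {A, B, C, E}, which is not all of the attributes, so the left side is not a superkey — BCNF is violated.
Because {A} is non-prime and the left side of C -> A is not a superkey, the relation is not in 3NF.
No proper subset of a key has a non-prime attribute in its closure, so there is no partial dependency; 2NF holds.

2NF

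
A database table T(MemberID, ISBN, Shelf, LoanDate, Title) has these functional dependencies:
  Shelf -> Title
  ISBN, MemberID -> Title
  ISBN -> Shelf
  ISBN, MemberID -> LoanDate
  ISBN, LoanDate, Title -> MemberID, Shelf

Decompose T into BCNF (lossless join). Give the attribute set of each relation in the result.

{ISBN, LoanDate, MemberID}; {ISBN, Shelf}; {Shelf, Title}

Candidate keys of the original relation: {ISBN, LoanDate}, {ISBN, MemberID}.
In {ISBN, LoanDate, MemberID, Shelf, Title}, {Shelf} is not a superkey ({Shelf}⁺ restricted to this set is {Shelf, Title}), so split on Shelf -> Title into {Shelf, Title} and {ISBN, LoanDate, MemberID, Shelf}.
{Shelf, Title}: every determinant is a superkey — BCNF.
In {ISBN, LoanDate, MemberID, Shelf}, {ISBN} is not a superkey ({ISBN}⁺ restricted to this set is {ISBN, Shelf}), so split on ISBN -> Shelf into {ISBN, Shelf} and {ISBN, LoanDate, MemberID}.
{ISBN, Shelf}: every determinant is a superkey — BCNF.
{ISBN, LoanDate, MemberID}: every determinant is a superkey — BCNF.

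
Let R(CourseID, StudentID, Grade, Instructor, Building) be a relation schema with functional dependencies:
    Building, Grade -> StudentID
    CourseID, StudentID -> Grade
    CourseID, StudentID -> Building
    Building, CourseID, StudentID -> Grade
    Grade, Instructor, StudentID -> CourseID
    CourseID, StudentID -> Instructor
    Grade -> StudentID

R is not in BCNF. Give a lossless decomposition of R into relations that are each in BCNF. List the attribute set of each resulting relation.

Candidate keys of the original relation: {CourseID, Grade}, {CourseID, StudentID}, {Grade, Instructor}.
Within {Building, CourseID, Grade, Instructor, StudentID}: {Building, Grade}⁺ ∩ {Building, CourseID, Grade, Instructor, StudentID} = {Building, Grade, StudentID}, not the whole set, so Building, Grade -> StudentID violates BCNF; decompose into {Building, Grade, StudentID} and {Building, CourseID, Grade, Instructor}.
Within {Building, Grade, StudentID}: {Grade}⁺ ∩ {Building, Grade, StudentID} = {Grade, StudentID}, not the whole set, so Grade -> StudentID violates BCNF; decompose into {Grade, StudentID} and {Building, Grade}.
{Grade, StudentID}: every determinant is a superkey — BCNF.
{Building, Grade}: every determinant is a superkey — BCNF.
{Building, CourseID, Grade, Instructor}: every determinant is a superkey — BCNF.

{Building, CourseID, Grade, Instructor}; {Grade, StudentID}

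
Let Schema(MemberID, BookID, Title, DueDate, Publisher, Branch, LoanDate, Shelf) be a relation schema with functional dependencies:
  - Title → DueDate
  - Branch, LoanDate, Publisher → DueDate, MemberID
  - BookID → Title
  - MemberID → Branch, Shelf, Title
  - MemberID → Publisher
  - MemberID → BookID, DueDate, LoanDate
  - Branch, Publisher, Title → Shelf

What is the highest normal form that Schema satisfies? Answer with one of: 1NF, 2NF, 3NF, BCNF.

Candidate keys: {Branch, LoanDate, Publisher}, {MemberID}. Prime attributes: {Branch, LoanDate, MemberID, Publisher}.
Title → DueDate breaks BCNF: {Title}⁺ = {DueDate, Title}, so {Title} is not a superkey.
Because {DueDate} is non-prime and the left side of Title → DueDate is not a superkey, the relation is not in 3NF.
No non-prime attribute depends on a proper subset of any candidate key, so 2NF holds.

2NF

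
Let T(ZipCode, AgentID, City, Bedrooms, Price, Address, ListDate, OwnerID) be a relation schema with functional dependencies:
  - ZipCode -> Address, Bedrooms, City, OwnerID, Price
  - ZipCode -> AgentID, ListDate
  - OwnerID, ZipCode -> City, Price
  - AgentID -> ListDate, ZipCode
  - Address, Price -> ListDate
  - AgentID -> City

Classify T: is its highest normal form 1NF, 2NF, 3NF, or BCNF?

2NF

Candidate keys: {AgentID}, {ZipCode}. Prime attributes: {AgentID, ZipCode}.
For Address, Price -> ListDate we have {Address, Price}⁺ = {Address, ListDate, Price}; {Address, Price} is not a superkey, so BCNF fails.
Because {ListDate} is non-prime and the left side of Address, Price -> ListDate is not a superkey, the relation is not in 3NF.
All keys have size 1, which rules out partial dependencies — 2NF is satisfied.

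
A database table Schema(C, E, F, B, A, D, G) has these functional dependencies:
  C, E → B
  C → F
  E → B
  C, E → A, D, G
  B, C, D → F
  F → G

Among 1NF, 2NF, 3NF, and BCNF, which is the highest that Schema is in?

1NF

Candidate key: {C, E}. Prime attributes: {C, E}.
C → F: {C}⁺ = {C, F, G}, which is not all of the attributes, so the left side is not a superkey — BCNF is violated.
C → F determines the non-prime attribute {F} from a non-superkey — 3NF is violated.
{C} is a proper subset of the key {C, E}, and {C}⁺ contains the non-prime attributes {F, G} — a partial dependency, so 2NF is violated.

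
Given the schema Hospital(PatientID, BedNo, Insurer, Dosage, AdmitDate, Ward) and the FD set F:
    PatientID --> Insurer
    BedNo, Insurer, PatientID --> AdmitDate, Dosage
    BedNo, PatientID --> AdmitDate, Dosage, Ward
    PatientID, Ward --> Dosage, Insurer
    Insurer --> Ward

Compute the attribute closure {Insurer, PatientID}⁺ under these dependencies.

Start with {Insurer, PatientID}.
Insurer --> Ward applies; add {Ward} → now {Insurer, PatientID, Ward}.
PatientID, Ward --> Dosage, Insurer applies; add {Dosage} → now {Dosage, Insurer, PatientID, Ward}.
No further FD applies.

{Dosage, Insurer, PatientID, Ward}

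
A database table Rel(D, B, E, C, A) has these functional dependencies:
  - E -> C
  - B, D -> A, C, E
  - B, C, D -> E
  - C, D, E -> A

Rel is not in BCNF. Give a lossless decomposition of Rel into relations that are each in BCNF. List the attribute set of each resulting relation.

Candidate key of the original relation: {B, D}.
{A, B, C, D, E}: {E} determines {C, E} here but is not a superkey — split on E -> C, giving {C, E} and {A, B, D, E}.
{C, E} has no BCNF violation.
{A, B, D, E}: {D, E} determines {A, D, E} here but is not a superkey — split on D, E -> A, giving {A, D, E} and {B, D, E}.
{A, D, E} has no BCNF violation.
{B, D, E} has no BCNF violation.

{A, D, E}; {B, D, E}; {C, E}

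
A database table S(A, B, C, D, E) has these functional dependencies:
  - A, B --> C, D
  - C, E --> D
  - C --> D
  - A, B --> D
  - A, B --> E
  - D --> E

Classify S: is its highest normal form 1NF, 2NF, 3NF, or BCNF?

Candidate key: {A, B}. Prime attributes: {A, B}.
For C, E --> D we have {C, E}⁺ = {C, D, E}; {C, E} is not a superkey, so BCNF fails.
C, E --> D determines the non-prime attribute {D} from a non-superkey — 3NF is violated.
No non-prime attribute depends on a proper subset of any candidate key, so 2NF holds.

2NF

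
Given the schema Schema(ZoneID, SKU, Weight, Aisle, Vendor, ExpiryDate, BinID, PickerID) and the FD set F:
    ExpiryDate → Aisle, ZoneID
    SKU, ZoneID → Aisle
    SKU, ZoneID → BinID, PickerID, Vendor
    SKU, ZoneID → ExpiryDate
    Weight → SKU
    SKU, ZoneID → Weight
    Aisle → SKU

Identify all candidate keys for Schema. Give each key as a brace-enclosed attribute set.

{ExpiryDate}⁺ = {Aisle, BinID, ExpiryDate, PickerID, SKU, Vendor, Weight, ZoneID} — all of the relation — so {ExpiryDate} is a candidate key.
{Aisle, ZoneID}⁺ = {Aisle, BinID, ExpiryDate, PickerID, SKU, Vendor, Weight, ZoneID} — all of the relation — so {Aisle, ZoneID} is a candidate key.
{SKU, ZoneID}⁺ = {Aisle, BinID, ExpiryDate, PickerID, SKU, Vendor, Weight, ZoneID} — all of the relation — so {SKU, ZoneID} is a candidate key.
{Weight, ZoneID}⁺ = {Aisle, BinID, ExpiryDate, PickerID, SKU, Vendor, Weight, ZoneID} — all of the relation — so {Weight, ZoneID} is a candidate key.
These are minimal and exhaustive — every other superkey contains one of them.

{Aisle, ZoneID}, {ExpiryDate}, {SKU, ZoneID}, {Weight, ZoneID}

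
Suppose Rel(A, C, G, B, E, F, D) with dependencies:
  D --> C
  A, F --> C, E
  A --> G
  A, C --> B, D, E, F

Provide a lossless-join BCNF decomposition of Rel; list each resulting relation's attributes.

Candidate keys of the original relation: {A, C}, {A, D}, {A, F}.
In {A, B, C, D, E, F, G}, {D} is not a superkey ({D}⁺ restricted to this set is {C, D}), so split on D --> C into {C, D} and {A, B, D, E, F, G}.
{C, D} is in BCNF.
In {A, B, D, E, F, G}, {A} is not a superkey ({A}⁺ restricted to this set is {A, G}), so split on A --> G into {A, G} and {A, B, D, E, F}.
{A, G} is in BCNF.
{A, B, D, E, F} is in BCNF.

{A, B, D, E, F}; {A, G}; {C, D}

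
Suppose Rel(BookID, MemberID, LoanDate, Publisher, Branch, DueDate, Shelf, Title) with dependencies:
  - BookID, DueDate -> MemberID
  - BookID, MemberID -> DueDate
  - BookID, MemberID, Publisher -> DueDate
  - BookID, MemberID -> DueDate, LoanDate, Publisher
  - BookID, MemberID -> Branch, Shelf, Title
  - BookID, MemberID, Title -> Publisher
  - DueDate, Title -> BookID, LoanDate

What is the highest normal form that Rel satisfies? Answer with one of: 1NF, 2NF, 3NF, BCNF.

Candidate keys: {BookID, DueDate}, {BookID, MemberID}, {DueDate, Title}. Prime attributes: {BookID, DueDate, MemberID, Title}.
The left-hand side of every FD is a superkey, so BCNF is satisfied.

BCNF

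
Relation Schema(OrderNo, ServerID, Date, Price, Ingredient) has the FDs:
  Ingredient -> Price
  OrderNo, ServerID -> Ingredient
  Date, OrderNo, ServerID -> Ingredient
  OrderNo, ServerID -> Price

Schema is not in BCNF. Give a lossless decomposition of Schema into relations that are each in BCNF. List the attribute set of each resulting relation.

Candidate key of the original relation: {Date, OrderNo, ServerID}.
Within {Date, Ingredient, OrderNo, Price, ServerID}: {Ingredient}⁺ ∩ {Date, Ingredient, OrderNo, Price, ServerID} = {Ingredient, Price}, not the whole set, so Ingredient -> Price violates BCNF; decompose into {Ingredient, Price} and {Date, Ingredient, OrderNo, ServerID}.
{Ingredient, Price}: every determinant is a superkey — BCNF.
Within {Date, Ingredient, OrderNo, ServerID}: {OrderNo, ServerID}⁺ ∩ {Date, Ingredient, OrderNo, ServerID} = {Ingredient, OrderNo, ServerID}, not the whole set, so OrderNo, ServerID -> Ingredient violates BCNF; decompose into {Ingredient, OrderNo, ServerID} and {Date, OrderNo, ServerID}.
{Ingredient, OrderNo, ServerID}: every determinant is a superkey — BCNF.
{Date, OrderNo, ServerID}: every determinant is a superkey — BCNF.

{Date, OrderNo, ServerID}; {Ingredient, OrderNo, ServerID}; {Ingredient, Price}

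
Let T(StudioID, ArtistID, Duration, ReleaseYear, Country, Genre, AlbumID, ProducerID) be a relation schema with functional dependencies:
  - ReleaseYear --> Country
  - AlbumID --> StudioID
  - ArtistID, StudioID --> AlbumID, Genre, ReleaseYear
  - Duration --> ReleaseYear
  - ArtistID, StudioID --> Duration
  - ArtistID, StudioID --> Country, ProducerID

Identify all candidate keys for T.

{AlbumID, ArtistID}, {ArtistID, StudioID}

Attributes never on any right-hand side: {ArtistID} — every candidate key must contain it.
{AlbumID, ArtistID}⁺ = {AlbumID, ArtistID, Country, Duration, Genre, ProducerID, ReleaseYear, StudioID} — all of the relation — so {AlbumID, ArtistID} is a candidate key.
{ArtistID, StudioID}⁺ = {AlbumID, ArtistID, Country, Duration, Genre, ProducerID, ReleaseYear, StudioID} — all of the relation — so {ArtistID, StudioID} is a candidate key.
These are minimal and exhaustive — every other superkey contains one of them.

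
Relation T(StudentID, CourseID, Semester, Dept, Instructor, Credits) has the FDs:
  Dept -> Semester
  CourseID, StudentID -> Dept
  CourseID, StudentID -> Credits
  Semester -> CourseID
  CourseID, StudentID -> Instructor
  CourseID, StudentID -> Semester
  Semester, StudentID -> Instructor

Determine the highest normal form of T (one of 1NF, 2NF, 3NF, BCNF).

3NF

Candidate keys: {CourseID, StudentID}, {Dept, StudentID}, {Semester, StudentID}. Prime attributes: {CourseID, Dept, Semester, StudentID}.
Dept -> Semester: {Dept}⁺ = {CourseID, Dept, Semester}, which is not all of the attributes, so the left side is not a superkey — BCNF is violated.
But every attribute on its right side ({Semester}) is prime, and the same holds for every other non-superkey FD, so 3NF still holds.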